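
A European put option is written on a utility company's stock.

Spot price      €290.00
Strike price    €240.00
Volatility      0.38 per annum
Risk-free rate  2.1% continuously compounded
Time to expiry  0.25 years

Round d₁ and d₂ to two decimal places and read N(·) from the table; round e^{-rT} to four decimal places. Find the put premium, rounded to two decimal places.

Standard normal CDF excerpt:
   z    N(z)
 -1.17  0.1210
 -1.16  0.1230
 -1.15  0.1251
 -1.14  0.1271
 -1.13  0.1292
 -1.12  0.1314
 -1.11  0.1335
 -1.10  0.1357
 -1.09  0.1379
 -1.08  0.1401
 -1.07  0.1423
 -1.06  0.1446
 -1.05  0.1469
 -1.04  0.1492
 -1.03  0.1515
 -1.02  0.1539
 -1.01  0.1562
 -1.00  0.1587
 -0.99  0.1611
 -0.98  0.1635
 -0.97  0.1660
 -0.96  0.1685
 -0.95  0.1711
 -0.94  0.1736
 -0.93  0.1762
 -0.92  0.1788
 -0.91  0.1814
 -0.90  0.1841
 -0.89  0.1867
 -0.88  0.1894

T = 0.25;  σ√T = 0.1900
d₁ = [ln(290/240) + (0.021 + ½·0.38²)·0.25] / (σ√T) = (0.1892 + 0.0233) / 0.1900 = 1.1186 ≈ 1.12
d₂ = 1.1186 − 0.1900 = 0.9286 ≈ 0.93
exp(−rT) = exp(−0.021·0.25) = 0.9948
N(−d₂) = N(-0.93) = 0.1762;  N(−d₁) = N(-1.12) = 0.1314
P = 240·0.9948·0.1762 − 290·0.1314 = 42.0681 − 38.1060 = 3.9621

€3.96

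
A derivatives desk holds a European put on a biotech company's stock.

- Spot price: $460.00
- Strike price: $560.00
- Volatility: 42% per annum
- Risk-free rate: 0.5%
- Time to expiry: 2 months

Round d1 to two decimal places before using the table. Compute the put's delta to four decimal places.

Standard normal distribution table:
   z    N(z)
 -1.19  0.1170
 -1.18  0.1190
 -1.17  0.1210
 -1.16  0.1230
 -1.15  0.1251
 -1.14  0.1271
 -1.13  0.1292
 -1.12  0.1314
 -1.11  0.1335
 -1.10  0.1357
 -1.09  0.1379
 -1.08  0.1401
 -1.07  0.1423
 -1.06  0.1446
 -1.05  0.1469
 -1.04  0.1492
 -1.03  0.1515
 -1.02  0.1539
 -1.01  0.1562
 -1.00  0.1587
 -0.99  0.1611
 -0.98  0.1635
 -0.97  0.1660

-0.8554

T = 0.1667;  σ√T = 0.1715
ln(S/K) + (r + σ²/2)T = ln(460/560) + (0.005 + 0.42²/2)·0.1667 = -0.1967 + 0.0155 = -0.1812
d₁ = -0.1812 / 0.1715 = -1.0566 → -1.06
N(d₁) = N(-1.06) = 0.1446
Δ_put = N(d₁) − 1 = 0.1446 − 1 = -0.8554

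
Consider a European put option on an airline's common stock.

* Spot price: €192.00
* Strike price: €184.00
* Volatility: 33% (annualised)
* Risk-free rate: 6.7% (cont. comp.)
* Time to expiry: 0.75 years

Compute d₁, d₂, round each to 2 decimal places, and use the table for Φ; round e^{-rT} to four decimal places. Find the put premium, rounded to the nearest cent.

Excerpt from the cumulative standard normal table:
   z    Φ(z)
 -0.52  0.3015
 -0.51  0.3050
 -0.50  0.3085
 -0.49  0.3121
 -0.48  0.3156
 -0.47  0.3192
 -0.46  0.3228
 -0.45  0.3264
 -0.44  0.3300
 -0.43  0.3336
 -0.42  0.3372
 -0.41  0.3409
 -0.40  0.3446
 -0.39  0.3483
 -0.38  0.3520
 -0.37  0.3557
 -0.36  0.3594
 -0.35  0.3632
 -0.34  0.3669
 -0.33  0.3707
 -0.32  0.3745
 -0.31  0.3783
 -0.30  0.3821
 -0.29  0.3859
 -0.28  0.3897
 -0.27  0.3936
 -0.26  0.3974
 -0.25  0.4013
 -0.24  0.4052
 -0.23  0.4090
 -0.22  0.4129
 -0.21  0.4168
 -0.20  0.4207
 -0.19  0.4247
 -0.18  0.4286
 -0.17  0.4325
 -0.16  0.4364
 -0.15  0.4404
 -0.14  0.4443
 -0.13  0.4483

σ√T = 0.33 × 0.8660 = 0.2858
d₁ = [ln(192/184) + (0.067 + ½·0.33²)·0.75] / (σ√T) = (0.0426 + 0.0911) / 0.2858 = 0.4676 which rounds to 0.47
d₂ = 0.4676 − 0.2858 = 0.1819 which rounds to 0.18
e^(−rT) = e^(−0.067·0.75) = 0.9510
P = 184·0.9510·N(-0.18) − 192·N(-0.47) = 184·0.9510·0.4286 − 192·0.3192 = 74.9981 − 61.2864 = 13.7117

€13.71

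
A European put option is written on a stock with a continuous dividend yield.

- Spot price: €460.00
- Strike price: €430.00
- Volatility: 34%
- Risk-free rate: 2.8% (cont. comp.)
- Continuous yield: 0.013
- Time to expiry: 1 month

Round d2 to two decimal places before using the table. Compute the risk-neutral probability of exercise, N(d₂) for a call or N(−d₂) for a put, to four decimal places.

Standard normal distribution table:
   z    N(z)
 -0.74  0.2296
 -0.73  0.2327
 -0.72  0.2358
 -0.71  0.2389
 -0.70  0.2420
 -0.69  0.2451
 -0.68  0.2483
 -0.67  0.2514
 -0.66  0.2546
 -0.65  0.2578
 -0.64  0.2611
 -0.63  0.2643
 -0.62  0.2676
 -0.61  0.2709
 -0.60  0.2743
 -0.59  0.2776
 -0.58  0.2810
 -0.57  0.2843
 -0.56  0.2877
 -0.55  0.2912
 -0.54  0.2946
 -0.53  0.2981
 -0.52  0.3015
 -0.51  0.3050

0.2578

σ√T = 0.34·√0.08333 = 0.0981
d₁ = [ln(460/430) + (0.028 − 0.013 + 0.34²/2)·0.08333] / 0.0981 = [0.0674 + 0.0061] / 0.0981 = 0.7489 ≈ 0.75
d₂ = d₁ − σ√T = 0.7489 − 0.0981 = 0.6508 ≈ 0.65
Pr(exercise) under Q = N(−d₂) = N(-0.65) = 0.2578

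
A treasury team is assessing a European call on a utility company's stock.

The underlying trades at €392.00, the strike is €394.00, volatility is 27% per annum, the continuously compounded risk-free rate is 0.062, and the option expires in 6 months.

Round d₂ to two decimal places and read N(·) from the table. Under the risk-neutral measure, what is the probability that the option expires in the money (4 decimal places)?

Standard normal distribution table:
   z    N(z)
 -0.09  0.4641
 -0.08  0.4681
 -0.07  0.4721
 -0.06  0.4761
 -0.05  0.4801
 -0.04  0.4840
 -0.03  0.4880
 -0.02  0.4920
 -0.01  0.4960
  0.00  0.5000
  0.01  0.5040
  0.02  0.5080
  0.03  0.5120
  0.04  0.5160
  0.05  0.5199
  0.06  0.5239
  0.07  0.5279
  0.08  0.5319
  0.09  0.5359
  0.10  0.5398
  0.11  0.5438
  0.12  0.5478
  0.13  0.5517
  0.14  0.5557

0.5160

σ√T = 0.27·√0.5 = 0.1909
d₁ = [ln(392/394) + (0.062 + 0.27²/2)·0.5] / 0.1909 = [-0.0051 + 0.0492] / 0.1909 = 0.2312 → 0.23
d₂ = d₁ − σ√T = 0.2312 − 0.1909 = 0.0403 → 0.04
Pr(exercise) under Q = N(d₂) = 0.5160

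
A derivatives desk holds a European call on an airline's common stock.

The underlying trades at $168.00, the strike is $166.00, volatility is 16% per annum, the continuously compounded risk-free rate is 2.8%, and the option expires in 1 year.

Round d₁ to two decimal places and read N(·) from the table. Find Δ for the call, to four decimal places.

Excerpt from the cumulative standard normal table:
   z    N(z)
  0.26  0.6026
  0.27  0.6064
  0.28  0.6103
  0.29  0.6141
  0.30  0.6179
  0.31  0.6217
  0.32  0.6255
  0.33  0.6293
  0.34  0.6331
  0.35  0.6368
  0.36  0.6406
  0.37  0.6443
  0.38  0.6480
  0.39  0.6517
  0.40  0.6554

0.6293

σ√T = 0.16·√1 = 0.1600
d₁ = [ln(168/166) + (0.028 + 0.16²/2)·1] / 0.1600 = [0.0120 + 0.0408] / 0.1600 = 0.3299 → 0.33
N(d₁) = N(0.33) = 0.6293
Δ_call = N(d₁) = 0.6293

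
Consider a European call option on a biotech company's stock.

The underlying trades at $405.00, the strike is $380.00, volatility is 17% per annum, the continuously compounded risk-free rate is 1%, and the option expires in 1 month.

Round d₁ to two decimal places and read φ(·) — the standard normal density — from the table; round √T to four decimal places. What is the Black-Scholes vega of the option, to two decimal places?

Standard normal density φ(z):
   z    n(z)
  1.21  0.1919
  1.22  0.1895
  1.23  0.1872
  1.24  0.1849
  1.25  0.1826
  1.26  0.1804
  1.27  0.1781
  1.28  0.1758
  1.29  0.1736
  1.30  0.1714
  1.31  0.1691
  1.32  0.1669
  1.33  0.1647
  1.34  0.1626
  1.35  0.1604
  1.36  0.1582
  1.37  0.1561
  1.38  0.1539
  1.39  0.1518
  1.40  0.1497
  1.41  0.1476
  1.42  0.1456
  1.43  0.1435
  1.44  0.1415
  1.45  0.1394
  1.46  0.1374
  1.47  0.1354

σ√T = 0.17 × 0.2887 = 0.0491
d₁ = [ln(405/380) + (0.01 + ½·0.17²)·0.08333] / (σ√T) = (0.0637 + 0.0020) / 0.0491 = 1.3399 which rounds to 1.34
√T = √0.08333 = 0.2887
φ(d₁) = φ(1.34) = 0.1626
vega = S·φ(d₁)·√T = 405·0.1626·0.2887 = 19.0118

19.01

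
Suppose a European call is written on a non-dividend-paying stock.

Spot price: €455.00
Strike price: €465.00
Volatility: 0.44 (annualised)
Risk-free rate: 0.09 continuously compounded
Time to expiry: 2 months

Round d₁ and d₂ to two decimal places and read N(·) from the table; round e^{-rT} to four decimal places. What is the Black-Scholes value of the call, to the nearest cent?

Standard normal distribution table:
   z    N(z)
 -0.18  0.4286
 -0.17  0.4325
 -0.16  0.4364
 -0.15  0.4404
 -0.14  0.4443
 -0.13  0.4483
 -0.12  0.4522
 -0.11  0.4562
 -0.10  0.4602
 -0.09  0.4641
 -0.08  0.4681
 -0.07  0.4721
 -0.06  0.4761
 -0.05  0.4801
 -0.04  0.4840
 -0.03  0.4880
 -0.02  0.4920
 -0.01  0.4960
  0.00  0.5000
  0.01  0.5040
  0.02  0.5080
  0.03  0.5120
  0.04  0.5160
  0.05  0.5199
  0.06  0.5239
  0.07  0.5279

€31.20

σ√T = 0.44 × 0.4082 = 0.1796
d₁ = [ln(455/465) + (0.09 + 0.44²/2)·0.1667] / 0.1796 = [-0.0217 + 0.0311] / 0.1796 = 0.0523 ⇒ 0.05
d₂ = d₁ − σ√T = 0.0523 − 0.1796 = -0.1273 ⇒ -0.13
e^(−rT) = e^(−0.09·0.1667) = 0.9851
C = 455·N(0.05) − 465·0.9851·N(-0.13) = 455·0.5199 − 465·0.9851·0.4483 = 236.5545 − 205.3535 = 31.2010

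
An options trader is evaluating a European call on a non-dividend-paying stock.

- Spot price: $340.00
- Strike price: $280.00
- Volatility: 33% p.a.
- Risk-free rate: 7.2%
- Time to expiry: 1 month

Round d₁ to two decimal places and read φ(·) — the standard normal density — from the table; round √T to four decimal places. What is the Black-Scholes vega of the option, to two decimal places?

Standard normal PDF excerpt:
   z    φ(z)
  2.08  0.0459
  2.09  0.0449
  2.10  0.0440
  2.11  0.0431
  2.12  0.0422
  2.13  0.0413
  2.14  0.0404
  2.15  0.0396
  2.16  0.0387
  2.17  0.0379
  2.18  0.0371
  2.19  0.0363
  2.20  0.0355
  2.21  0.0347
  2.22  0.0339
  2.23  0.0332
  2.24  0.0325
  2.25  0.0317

3.89

σ√T = 0.33 × 0.2887 = 0.0953
d₁ = [ln(340/280) + (0.072 + 0.33²/2)·0.08333] / 0.0953 = [0.1942 + 0.0105] / 0.0953 = 2.1487 → 2.15
√T = √0.08333 = 0.2887
φ(d₁) = φ(2.15) = 0.0396
vega = S·φ(d₁)·√T = 340·0.0396·0.2887 = 3.8871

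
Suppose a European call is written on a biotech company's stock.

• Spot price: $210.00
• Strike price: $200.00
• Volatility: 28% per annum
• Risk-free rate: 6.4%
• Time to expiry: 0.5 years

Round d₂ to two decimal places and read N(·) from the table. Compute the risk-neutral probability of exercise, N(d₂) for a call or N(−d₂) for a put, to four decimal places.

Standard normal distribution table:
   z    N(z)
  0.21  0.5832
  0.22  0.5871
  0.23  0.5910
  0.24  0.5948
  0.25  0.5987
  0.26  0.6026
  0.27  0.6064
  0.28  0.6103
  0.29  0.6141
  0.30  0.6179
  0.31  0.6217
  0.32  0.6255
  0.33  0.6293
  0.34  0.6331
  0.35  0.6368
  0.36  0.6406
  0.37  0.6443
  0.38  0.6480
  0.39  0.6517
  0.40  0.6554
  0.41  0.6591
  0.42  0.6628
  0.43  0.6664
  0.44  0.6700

T = 0.5;  σ√T = 0.1980
d₁ = [ln(210/200) + (0.064 + ½·0.28²)·0.5] / (σ√T) = (0.0488 + 0.0516) / 0.1980 = 0.5070 → 0.51
d₂ = 0.5070 − 0.1980 = 0.3091 → 0.31
Risk-neutral Pr[S_T > K] = N(d₂) = N(0.31) = 0.6217

0.6217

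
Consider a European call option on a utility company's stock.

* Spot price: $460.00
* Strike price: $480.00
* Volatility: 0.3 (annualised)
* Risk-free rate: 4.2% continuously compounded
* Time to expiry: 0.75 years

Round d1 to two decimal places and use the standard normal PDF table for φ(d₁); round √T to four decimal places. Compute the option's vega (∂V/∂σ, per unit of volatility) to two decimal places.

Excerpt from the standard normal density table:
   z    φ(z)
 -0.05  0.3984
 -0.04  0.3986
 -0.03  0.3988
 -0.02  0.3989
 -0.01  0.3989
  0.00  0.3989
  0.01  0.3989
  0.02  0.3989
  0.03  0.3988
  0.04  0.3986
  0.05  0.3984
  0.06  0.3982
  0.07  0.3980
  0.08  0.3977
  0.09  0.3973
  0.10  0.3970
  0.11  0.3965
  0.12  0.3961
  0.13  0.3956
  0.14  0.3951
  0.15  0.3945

158.27

σ√T = 0.3·√0.75 = 0.2598
d₁ = [ln(460/480) + (0.042 + 0.3²/2)·0.75] / 0.2598 = [-0.0426 + 0.0653] / 0.2598 = 0.0873 ⇒ 0.09
√T = √0.75 = 0.8660
φ(d₁) = φ(0.09) = 0.3973
vega = S·φ(d₁)·√T = 460·0.3973·0.8660 = 158.2684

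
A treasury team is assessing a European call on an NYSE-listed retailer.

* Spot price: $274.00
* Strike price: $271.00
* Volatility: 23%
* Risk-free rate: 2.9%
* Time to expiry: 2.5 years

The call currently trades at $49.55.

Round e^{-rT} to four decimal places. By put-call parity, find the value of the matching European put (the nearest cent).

exp(−rT) = exp(−0.029·2.5) = 0.9301
Put-call parity: C − P = S − K·e^(−rT) = 274 − 271·0.9301 = 274 − 252.0571 = 21.9429
P = C − (C − P) = 49.55 − (21.9429) = 27.6071

$27.61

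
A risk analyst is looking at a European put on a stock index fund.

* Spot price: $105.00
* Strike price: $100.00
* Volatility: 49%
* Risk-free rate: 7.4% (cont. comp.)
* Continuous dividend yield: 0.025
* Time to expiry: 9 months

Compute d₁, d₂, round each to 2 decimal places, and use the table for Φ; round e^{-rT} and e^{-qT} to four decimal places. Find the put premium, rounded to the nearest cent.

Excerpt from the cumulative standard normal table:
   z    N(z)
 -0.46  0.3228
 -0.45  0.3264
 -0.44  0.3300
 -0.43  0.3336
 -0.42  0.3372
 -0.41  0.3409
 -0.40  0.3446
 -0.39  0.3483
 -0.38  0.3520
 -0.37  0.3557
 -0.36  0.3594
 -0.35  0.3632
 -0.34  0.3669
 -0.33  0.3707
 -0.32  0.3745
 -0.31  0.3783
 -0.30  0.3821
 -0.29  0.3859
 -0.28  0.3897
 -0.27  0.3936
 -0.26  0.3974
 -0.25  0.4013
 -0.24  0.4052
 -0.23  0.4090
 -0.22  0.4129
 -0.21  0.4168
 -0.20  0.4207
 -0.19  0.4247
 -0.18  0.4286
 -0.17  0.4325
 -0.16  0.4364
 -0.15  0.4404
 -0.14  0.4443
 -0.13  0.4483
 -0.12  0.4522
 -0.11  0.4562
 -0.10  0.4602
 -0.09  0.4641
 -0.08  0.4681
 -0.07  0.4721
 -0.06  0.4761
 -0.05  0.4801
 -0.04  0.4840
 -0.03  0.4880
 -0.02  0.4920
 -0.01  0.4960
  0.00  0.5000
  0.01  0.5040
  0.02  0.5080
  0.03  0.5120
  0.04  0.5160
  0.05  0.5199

T = 0.75;  σ√T = 0.4244
ln(S/K) + (r − q + σ²/2)T = ln(105/100) + (0.074 − 0.025 + 0.49²/2)·0.75 = 0.0488 + 0.1268 = 0.1756
d₁ = 0.1756 / 0.4244 = 0.4138 ≈ 0.41
d₂ = d₁ − σ√T = 0.4138 − 0.4244 = -0.0106 ≈ -0.01
e^(−qT) = e^(−0.025·0.75) = 0.9814;  e^(−rT) = e^(−0.074·0.75) = 0.9460
N(−d₂) = N(0.01) = 0.5040;  N(−d₁) = N(-0.41) = 0.3409
P = 100·0.9460·0.5040 − 105·0.9814·0.3409 = 47.6784 − 35.1287 = 12.5497

$12.55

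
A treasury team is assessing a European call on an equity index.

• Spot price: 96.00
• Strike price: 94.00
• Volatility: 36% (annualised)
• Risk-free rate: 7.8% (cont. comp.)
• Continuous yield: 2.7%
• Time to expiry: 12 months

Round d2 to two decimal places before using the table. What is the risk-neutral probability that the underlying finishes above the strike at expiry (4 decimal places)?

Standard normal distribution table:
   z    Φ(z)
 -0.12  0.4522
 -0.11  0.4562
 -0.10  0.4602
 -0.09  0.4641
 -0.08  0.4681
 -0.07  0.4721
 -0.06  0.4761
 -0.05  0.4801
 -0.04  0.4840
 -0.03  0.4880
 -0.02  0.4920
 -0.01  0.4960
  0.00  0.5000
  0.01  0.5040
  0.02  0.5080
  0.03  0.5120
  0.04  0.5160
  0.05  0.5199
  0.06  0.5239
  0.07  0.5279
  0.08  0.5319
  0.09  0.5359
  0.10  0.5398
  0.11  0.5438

0.5080

T = 1;  σ√T = 0.3600
ln(S/K) + (r − q + σ²/2)T = ln(96/94) + (0.078 − 0.027 + 0.36²/2)·1 = 0.0211 + 0.1158 = 0.1369
d₁ = 0.1369 / 0.3600 = 0.3801 ⇒ 0.38
d₂ = d₁ − σ√T = 0.3801 − 0.3600 = 0.0201 ⇒ 0.02
Risk-neutral Pr[S_T > K] = N(d₂) = N(0.02) = 0.5080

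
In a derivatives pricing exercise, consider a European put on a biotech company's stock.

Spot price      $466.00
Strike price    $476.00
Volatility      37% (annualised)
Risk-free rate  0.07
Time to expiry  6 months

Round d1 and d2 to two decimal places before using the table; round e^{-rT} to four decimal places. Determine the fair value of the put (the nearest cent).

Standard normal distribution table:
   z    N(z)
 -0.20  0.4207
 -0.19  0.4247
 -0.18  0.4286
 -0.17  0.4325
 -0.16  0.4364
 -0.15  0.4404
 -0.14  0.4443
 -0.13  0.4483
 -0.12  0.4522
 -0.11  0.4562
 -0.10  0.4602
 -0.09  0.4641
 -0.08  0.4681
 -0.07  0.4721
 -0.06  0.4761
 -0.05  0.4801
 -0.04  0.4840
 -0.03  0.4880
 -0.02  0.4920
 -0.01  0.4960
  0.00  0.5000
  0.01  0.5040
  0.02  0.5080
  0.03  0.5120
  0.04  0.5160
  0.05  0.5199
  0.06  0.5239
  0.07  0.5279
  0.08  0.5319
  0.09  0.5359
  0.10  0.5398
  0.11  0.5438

σ√T = 0.37·√0.5 = 0.2616
d₁ = [ln(466/476) + (0.07 + 0.37²/2)·0.5] / 0.2616 = [-0.0212 + 0.0692] / 0.2616 = 0.1834 ≈ 0.18
d₂ = d₁ − σ√T = 0.1834 − 0.2616 = -0.0782 ≈ -0.08
e^(−rT) = e^(−0.07·0.5) = 0.9656
N(−d₂) = N(0.08) = 0.5319;  N(−d₁) = N(-0.18) = 0.4286
P = 476·0.9656·0.5319 − 466·0.4286 = 244.4749 − 199.7276 = 44.7473

$44.75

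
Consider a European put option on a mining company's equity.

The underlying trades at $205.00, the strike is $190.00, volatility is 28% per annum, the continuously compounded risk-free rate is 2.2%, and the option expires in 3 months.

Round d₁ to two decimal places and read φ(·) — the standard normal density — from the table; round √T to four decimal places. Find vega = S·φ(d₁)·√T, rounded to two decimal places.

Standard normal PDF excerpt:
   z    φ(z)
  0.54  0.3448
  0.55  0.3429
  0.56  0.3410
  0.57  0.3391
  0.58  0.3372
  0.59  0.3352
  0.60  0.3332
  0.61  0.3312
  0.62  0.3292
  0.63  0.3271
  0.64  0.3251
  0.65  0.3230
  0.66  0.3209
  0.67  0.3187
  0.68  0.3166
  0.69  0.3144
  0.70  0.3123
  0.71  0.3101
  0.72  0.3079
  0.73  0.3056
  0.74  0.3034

33.11

T = 0.25;  σ√T = 0.1400
ln(S/K) + (r + σ²/2)T = ln(205/190) + (0.022 + 0.28²/2)·0.25 = 0.0760 + 0.0153 = 0.0913
d₁ = 0.0913 / 0.1400 = 0.6520 ≈ 0.65
√T = √0.25 = 0.5000
φ(d₁) = φ(0.65) = 0.3230
vega = S·φ(d₁)·√T = 205·0.3230·0.5000 = 33.1075
(Vega is the same for a European call and put with the same parameters.)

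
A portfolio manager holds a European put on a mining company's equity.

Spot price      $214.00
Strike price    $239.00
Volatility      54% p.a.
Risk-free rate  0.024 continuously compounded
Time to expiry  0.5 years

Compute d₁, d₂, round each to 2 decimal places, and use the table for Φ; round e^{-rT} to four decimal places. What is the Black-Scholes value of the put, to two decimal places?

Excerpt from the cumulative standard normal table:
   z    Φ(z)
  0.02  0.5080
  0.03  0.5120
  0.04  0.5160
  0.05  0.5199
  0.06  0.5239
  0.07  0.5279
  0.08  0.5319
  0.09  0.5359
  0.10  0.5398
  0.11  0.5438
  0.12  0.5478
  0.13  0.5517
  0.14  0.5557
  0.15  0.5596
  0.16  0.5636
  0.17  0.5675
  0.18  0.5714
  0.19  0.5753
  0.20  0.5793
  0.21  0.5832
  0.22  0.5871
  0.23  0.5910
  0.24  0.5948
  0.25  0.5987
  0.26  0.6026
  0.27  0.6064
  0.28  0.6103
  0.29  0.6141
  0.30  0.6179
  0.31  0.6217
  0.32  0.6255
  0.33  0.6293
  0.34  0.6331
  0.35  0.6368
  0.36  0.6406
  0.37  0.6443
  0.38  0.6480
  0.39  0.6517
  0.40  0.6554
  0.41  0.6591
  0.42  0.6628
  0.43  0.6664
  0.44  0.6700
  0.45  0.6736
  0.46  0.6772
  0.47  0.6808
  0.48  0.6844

σ√T = 0.54·√0.5 = 0.3818
d₁ = [ln(214/239) + (0.024 + 0.54²/2)·0.5] / 0.3818 = [-0.1105 + 0.0849] / 0.3818 = -0.0670 ⇒ -0.07
d₂ = d₁ − σ√T = -0.0670 − 0.3818 = -0.4488 ⇒ -0.45
e^(−rT) = e^(−0.024·0.5) = 0.9881
P = 239·0.9881·N(0.45) − 214·N(0.07) = 239·0.9881·0.6736 − 214·0.5279 = 159.0746 − 112.9706 = 46.1040

$46.10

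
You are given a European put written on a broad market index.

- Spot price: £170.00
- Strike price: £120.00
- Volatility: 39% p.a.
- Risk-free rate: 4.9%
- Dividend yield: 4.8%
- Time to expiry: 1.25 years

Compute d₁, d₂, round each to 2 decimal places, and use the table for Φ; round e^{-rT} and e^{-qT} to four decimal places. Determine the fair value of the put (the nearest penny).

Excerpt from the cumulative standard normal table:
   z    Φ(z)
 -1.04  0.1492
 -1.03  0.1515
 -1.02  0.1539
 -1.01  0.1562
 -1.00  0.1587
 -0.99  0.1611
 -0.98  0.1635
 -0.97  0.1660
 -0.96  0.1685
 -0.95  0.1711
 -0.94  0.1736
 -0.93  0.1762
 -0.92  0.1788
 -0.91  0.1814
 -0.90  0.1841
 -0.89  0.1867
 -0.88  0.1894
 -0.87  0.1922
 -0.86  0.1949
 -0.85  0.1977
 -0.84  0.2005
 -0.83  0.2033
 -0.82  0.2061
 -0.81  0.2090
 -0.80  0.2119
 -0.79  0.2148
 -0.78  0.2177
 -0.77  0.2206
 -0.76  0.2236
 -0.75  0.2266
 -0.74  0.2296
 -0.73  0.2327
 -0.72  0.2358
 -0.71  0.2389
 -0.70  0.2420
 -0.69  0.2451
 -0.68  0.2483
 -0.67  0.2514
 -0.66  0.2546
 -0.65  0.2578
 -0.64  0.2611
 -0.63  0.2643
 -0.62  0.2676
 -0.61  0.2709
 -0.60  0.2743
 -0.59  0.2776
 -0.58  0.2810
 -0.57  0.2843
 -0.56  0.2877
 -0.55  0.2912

£7.08

σ√T = 0.39 × 1.1180 = 0.4360
d₁ = [ln(170/120) + (0.049 − 0.048 + 0.39²/2)·1.25] / 0.4360 = [0.3483 + 0.0963] / 0.4360 = 1.0197 ⇒ 1.02
d₂ = d₁ − σ√T = 1.0197 − 0.4360 = 0.5837 ⇒ 0.58
e^(−qT) = e^(−0.048·1.25) = 0.9418;  e^(−rT) = e^(−0.049·1.25) = 0.9406
N(−d₂) = N(-0.58) = 0.2810;  N(−d₁) = N(-1.02) = 0.1539
P = 120·0.9406·0.2810 − 170·0.9418·0.1539 = 31.7170 − 24.6403 = 7.0767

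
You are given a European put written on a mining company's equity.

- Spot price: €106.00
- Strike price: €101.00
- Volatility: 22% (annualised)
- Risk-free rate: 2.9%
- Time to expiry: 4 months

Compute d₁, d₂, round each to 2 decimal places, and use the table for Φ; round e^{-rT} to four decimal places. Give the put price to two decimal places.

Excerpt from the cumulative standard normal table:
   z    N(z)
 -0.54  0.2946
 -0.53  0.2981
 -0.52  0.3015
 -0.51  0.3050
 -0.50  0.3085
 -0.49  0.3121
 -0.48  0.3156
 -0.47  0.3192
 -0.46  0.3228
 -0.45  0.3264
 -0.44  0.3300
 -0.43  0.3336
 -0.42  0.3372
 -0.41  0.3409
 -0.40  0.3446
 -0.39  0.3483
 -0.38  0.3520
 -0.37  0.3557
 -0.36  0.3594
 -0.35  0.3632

€2.88

T = 0.3333;  σ√T = 0.1270
d₁ = [ln(106/101) + (0.029 + 0.22²/2)·0.3333] / 0.1270 = [0.0483 + 0.0177] / 0.1270 = 0.5200 which rounds to 0.52
d₂ = d₁ − σ√T = 0.5200 − 0.1270 = 0.3930 which rounds to 0.39
exp(−rT) = exp(−0.029·0.3333) = 0.9904
P = 101·0.9904·N(-0.39) − 106·N(-0.52) = 101·0.9904·0.3483 − 106·0.3015 = 34.8406 − 31.9590 = 2.8816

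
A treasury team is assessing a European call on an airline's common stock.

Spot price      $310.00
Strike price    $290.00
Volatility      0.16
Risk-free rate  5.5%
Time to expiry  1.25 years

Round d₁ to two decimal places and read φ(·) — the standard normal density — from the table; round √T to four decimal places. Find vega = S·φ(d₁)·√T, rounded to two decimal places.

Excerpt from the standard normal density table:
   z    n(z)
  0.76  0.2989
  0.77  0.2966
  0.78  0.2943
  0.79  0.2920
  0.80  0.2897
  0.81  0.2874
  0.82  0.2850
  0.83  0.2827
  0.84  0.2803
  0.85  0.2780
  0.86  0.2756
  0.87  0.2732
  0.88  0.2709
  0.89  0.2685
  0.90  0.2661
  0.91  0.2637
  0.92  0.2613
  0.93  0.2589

96.35

σ√T = 0.16 × 1.1180 = 0.1789
d₁ = [ln(310/290) + (0.055 + ½·0.16²)·1.25] / (σ√T) = (0.0667 + 0.0847) / 0.1789 = 0.8466 ⇒ 0.85
√T = √1.25 = 1.1180
φ(d₁) = φ(0.85) = 0.2780
vega = S·φ(d₁)·√T = 310·0.2780·1.1180 = 96.3492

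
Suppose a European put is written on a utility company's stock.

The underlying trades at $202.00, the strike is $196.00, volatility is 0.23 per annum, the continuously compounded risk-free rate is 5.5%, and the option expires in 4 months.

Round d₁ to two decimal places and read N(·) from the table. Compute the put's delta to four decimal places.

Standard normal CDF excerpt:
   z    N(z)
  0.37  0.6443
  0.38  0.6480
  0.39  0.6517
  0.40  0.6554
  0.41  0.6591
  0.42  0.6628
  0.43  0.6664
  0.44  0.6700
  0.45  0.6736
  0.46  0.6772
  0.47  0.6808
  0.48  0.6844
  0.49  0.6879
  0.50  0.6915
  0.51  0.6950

-0.3336

σ√T = 0.23 × 0.5774 = 0.1328
d₁ = [ln(202/196) + (0.055 + 0.23²/2)·0.3333] / 0.1328 = [0.0302 + 0.0271] / 0.1328 = 0.4315 ≈ 0.43
N(d₁) = N(0.43) = 0.6664
Δ_put = N(d₁) − 1 = 0.6664 − 1 = -0.3336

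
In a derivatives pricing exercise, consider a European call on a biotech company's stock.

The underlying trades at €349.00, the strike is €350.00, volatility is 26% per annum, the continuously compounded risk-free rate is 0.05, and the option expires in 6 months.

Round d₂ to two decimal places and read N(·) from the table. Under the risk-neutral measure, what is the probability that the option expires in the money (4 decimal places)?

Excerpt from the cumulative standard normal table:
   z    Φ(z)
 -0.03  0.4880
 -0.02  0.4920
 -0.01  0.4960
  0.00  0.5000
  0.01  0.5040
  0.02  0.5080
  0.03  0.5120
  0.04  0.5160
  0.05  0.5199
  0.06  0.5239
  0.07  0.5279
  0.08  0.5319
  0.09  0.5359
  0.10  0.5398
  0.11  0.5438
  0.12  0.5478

σ√T = 0.26·√0.5 = 0.1838
d₁ = [ln(349/350) + (0.05 + 0.26²/2)·0.5] / 0.1838 = [-0.0029 + 0.0419] / 0.1838 = 0.2123 → 0.21
d₂ = d₁ − σ√T = 0.2123 − 0.1838 = 0.0285 → 0.03
Pr(exercise) under Q = N(d₂) = 0.5120

0.5120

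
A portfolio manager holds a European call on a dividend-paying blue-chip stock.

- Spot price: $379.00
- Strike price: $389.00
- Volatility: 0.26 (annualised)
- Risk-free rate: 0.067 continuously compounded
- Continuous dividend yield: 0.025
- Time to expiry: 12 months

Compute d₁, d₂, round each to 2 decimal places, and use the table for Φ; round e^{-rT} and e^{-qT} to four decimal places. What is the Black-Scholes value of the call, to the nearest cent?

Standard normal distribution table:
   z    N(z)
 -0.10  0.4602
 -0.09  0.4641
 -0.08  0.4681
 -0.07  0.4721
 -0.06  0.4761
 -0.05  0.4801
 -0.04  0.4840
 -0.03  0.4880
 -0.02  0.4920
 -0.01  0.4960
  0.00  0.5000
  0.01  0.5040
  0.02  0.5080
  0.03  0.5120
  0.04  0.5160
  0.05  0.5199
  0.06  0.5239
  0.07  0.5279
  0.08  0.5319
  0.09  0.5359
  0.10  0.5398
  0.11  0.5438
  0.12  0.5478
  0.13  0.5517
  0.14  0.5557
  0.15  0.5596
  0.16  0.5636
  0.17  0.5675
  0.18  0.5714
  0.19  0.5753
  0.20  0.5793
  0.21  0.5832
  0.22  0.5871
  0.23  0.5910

σ√T = 0.26·√1 = 0.2600
d₁ = [ln(379/389) + (0.067 − 0.025 + 0.26²/2)·1] / 0.2600 = [-0.0260 + 0.0758] / 0.2600 = 0.1914 → 0.19
d₂ = d₁ − σ√T = 0.1914 − 0.2600 = -0.0686 → -0.07
e^(−qT) = e^(−0.025·1) = 0.9753;  e^(−rT) = e^(−0.067·1) = 0.9352
N(d₁) = N(0.19) = 0.5753;  N(d₂) = N(-0.07) = 0.4721
C = 379·0.9753·0.5753 − 389·0.9352·0.4721 = 212.6531 − 171.7466 = 40.9066

$40.91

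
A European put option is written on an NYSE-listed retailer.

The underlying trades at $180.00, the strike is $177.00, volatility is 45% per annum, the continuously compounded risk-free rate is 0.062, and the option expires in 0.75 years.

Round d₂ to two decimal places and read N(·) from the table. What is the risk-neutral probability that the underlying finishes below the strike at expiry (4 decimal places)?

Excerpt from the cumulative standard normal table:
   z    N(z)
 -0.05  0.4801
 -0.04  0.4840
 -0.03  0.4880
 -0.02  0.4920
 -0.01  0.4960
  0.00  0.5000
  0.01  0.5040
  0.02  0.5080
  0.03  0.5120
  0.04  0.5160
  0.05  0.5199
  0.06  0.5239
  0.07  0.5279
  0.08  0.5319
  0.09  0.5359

T = 0.75;  σ√T = 0.3897
d₁ = [ln(180/177) + (0.062 + 0.45²/2)·0.75] / 0.3897 = [0.0168 + 0.1224] / 0.3897 = 0.3573 ≈ 0.36
d₂ = d₁ − σ√T = 0.3573 − 0.3897 = -0.0324 ≈ -0.03
Risk-neutral Pr[S_T < K] = N(−d₂) = N(0.03) = 0.5120

0.5120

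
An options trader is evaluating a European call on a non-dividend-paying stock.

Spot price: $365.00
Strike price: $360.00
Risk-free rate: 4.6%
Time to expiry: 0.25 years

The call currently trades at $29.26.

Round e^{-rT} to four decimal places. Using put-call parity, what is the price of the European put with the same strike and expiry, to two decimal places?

exp(−rT) = exp(−0.046·0.25) = 0.9886
Put-call parity: C − P = S − K·e^(−rT) = 365 − 360·0.9886 = 365 − 355.8960 = 9.1040
P = C − (C − P) = 29.26 − (9.1040) = 20.1560

$20.16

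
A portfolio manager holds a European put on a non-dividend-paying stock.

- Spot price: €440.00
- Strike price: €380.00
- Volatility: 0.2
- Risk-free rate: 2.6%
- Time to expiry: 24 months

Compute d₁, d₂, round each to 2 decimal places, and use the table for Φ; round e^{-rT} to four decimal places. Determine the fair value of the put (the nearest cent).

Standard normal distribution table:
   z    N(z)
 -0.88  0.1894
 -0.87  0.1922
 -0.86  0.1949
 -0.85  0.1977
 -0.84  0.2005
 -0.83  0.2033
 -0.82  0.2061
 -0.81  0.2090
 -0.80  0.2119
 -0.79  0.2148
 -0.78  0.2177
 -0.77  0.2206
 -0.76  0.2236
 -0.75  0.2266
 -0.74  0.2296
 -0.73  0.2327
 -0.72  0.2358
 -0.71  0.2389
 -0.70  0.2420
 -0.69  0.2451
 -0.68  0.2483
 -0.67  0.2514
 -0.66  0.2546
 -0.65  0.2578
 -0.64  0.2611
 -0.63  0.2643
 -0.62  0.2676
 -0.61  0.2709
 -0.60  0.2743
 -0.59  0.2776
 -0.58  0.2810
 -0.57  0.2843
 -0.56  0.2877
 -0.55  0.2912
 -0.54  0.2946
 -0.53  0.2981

T = 2;  σ√T = 0.2828
d₁ = [ln(440/380) + (0.026 + 0.2²/2)·2] / 0.2828 = [0.1466 + 0.0920] / 0.2828 = 0.8436 → 0.84
d₂ = d₁ − σ√T = 0.8436 − 0.2828 = 0.5607 → 0.56
e^(−rT) = e^(−0.026·2) = 0.9493
N(−d₂) = N(-0.56) = 0.2877;  N(−d₁) = N(-0.84) = 0.2005
P = 380·0.9493·0.2877 − 440·0.2005 = 103.7832 − 88.2200 = 15.5632

€15.56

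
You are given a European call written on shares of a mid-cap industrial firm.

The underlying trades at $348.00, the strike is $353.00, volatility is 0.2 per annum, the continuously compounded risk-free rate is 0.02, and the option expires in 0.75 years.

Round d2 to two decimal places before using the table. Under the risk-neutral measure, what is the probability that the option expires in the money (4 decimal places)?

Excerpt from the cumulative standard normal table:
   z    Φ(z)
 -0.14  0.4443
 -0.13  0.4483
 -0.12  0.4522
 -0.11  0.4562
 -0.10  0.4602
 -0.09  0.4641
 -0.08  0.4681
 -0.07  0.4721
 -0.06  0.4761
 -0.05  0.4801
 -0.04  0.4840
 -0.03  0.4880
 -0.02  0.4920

0.4681

T = 0.75;  σ√T = 0.1732
d₁ = [ln(348/353) + (0.02 + 0.2²/2)·0.75] / 0.1732 = [-0.0143 + 0.0300] / 0.1732 = 0.0908 ≈ 0.09
d₂ = d₁ − σ√T = 0.0908 − 0.1732 = -0.0824 ≈ -0.08
Risk-neutral Pr[S_T > K] = N(d₂) = N(-0.08) = 0.4681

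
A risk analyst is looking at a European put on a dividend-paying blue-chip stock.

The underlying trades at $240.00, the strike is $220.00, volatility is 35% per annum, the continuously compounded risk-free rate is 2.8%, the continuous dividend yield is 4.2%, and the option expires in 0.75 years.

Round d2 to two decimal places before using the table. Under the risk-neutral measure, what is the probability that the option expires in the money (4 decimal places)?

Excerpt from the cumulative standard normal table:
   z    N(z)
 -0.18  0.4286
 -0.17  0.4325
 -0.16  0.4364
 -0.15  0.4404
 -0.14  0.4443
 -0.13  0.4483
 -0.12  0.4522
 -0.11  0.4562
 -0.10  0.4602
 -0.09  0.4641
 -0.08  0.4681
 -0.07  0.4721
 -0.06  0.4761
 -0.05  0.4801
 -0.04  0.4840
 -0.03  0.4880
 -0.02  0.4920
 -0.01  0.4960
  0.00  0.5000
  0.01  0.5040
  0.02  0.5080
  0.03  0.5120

0.4602

σ√T = 0.35·√0.75 = 0.3031
d₁ = [ln(240/220) + (0.028 − 0.042 + 0.35²/2)·0.75] / 0.3031 = [0.0870 + 0.0354] / 0.3031 = 0.4040 which rounds to 0.40
d₂ = d₁ − σ√T = 0.4040 − 0.3031 = 0.1009 which rounds to 0.10
Risk-neutral Pr[S_T < K] = N(−d₂) = N(-0.10) = 0.4602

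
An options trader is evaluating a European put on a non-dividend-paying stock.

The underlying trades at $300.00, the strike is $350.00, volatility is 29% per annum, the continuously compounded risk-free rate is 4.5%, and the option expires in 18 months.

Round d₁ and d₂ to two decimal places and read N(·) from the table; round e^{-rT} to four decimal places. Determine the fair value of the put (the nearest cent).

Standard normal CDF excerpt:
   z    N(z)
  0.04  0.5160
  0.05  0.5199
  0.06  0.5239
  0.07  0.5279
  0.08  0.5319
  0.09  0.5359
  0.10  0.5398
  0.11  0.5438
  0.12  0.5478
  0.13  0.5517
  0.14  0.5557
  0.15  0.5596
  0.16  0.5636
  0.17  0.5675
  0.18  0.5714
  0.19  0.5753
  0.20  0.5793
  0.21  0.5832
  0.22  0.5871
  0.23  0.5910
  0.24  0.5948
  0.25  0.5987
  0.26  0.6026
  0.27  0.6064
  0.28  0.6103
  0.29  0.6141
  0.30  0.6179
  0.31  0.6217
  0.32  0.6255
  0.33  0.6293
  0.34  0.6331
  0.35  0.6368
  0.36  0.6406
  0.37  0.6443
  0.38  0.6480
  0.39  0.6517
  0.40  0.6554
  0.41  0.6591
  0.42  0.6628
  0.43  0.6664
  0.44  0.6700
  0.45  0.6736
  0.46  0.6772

$58.46

σ√T = 0.29·√1.5 = 0.3552
d₁ = [ln(300/350) + (0.045 + ½·0.29²)·1.5] / (σ√T) = (-0.1542 + 0.1306) / 0.3552 = -0.0664 → -0.07
d₂ = -0.0664 − 0.3552 = -0.4216 → -0.42
exp(−rT) = exp(−0.045·1.5) = 0.9347
N(−d₂) = N(0.42) = 0.6628;  N(−d₁) = N(0.07) = 0.5279
P = 350·0.9347·0.6628 − 300·0.5279 = 216.8317 − 158.3700 = 58.4617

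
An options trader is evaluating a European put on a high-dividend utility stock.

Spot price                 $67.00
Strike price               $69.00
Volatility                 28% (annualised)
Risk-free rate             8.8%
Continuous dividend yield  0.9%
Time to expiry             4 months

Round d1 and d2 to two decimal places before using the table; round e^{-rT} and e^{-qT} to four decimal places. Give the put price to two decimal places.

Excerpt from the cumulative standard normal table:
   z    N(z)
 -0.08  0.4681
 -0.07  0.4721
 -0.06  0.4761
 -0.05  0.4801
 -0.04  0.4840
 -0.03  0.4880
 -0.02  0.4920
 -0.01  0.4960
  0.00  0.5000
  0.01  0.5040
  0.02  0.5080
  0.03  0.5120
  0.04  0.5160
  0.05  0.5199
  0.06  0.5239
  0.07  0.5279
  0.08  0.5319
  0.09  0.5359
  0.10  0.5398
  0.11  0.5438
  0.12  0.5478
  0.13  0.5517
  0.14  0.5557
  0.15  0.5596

$4.37

σ√T = 0.28 × 0.5774 = 0.1617
d₁ = [ln(67/69) + (0.088 − 0.009 + 0.28²/2)·0.3333] / 0.1617 = [-0.0294 + 0.0394] / 0.1617 = 0.0618 → 0.06
d₂ = d₁ − σ√T = 0.0618 − 0.1617 = -0.0999 → -0.10
exp(−qT) = exp(−0.009·0.3333) = 0.9970;  exp(−rT) = exp(−0.088·0.3333) = 0.9711
P = 69·0.9711·N(0.10) − 67·0.9970·N(-0.06) = 69·0.9711·0.5398 − 67·0.9970·0.4761 = 36.1698 − 31.8030 = 4.3668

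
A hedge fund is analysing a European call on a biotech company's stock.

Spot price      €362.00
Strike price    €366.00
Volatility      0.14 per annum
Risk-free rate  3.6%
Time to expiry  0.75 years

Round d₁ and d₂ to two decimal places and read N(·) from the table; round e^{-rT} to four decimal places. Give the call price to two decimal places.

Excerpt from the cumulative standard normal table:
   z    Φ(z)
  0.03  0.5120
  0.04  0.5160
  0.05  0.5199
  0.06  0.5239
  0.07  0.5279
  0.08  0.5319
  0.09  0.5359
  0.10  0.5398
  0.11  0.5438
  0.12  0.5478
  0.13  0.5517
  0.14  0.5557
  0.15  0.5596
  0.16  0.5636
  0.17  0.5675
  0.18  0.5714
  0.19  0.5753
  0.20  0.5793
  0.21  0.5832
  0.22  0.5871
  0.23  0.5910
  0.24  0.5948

€20.19

σ√T = 0.14·√0.75 = 0.1212
d₁ = [ln(362/366) + (0.036 + 0.14²/2)·0.75] / 0.1212 = [-0.0110 + 0.0343] / 0.1212 = 0.1927 ≈ 0.19
d₂ = d₁ − σ√T = 0.1927 − 0.1212 = 0.0714 ≈ 0.07
exp(−rT) = exp(−0.036·0.75) = 0.9734
C = 362·N(0.19) − 366·0.9734·N(0.07) = 362·0.5753 − 366·0.9734·0.5279 = 208.2586 − 188.0720 = 20.1866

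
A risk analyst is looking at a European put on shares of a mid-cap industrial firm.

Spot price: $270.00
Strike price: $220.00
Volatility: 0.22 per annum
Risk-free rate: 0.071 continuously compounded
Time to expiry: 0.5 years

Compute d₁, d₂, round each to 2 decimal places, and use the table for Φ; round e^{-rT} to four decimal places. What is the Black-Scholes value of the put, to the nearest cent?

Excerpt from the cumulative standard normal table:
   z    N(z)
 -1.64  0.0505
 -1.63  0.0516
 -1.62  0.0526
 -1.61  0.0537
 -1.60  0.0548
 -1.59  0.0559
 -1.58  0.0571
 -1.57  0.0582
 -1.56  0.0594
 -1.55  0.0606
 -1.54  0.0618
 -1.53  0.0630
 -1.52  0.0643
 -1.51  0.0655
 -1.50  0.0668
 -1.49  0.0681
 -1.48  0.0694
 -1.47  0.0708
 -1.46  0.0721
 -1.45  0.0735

$0.83

σ√T = 0.22·√0.5 = 0.1556
d₁ = [ln(270/220) + (0.071 + ½·0.22²)·0.5] / (σ√T) = (0.2048 + 0.0476) / 0.1556 = 1.6225 → 1.62
d₂ = 1.6225 − 0.1556 = 1.4669 → 1.47
exp(−rT) = exp(−0.071·0.5) = 0.9651
N(−d₂) = N(-1.47) = 0.0708;  N(−d₁) = N(-1.62) = 0.0526
P = 220·0.9651·0.0708 − 270·0.0526 = 15.0324 − 14.2020 = 0.8304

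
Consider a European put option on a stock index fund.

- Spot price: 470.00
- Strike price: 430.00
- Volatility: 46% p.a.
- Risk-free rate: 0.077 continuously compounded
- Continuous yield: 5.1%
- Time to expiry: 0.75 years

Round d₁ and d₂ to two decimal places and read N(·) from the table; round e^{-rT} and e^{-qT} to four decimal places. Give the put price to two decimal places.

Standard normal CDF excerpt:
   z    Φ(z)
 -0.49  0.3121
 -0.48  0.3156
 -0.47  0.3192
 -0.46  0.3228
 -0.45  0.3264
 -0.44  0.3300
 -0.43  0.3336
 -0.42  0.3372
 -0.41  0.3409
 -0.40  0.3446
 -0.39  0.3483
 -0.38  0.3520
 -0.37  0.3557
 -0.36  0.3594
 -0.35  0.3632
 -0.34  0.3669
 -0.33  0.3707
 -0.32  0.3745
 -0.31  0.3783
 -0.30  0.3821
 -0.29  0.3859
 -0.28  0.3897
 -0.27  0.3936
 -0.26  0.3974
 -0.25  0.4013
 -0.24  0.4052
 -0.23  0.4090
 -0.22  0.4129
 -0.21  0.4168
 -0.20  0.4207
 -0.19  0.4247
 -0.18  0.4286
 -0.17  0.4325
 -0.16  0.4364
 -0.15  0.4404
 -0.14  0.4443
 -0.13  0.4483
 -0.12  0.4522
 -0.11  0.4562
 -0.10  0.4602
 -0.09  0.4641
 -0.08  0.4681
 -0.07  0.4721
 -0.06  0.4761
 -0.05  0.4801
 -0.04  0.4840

σ√T = 0.46·√0.75 = 0.3984
d₁ = [ln(470/430) + (0.077 − 0.051 + ½·0.46²)·0.75] / (σ√T) = (0.0889 + 0.0988) / 0.3984 = 0.4714 which rounds to 0.47
d₂ = 0.4714 − 0.3984 = 0.0730 which rounds to 0.07
exp(−qT) = exp(−0.051·0.75) = 0.9625;  exp(−rT) = exp(−0.077·0.75) = 0.9439
N(−d₂) = N(-0.07) = 0.4721;  N(−d₁) = N(-0.47) = 0.3192
P = 430·0.9439·0.4721 − 470·0.9625·0.3192 = 191.6145 − 144.3981 = 47.2164

47.22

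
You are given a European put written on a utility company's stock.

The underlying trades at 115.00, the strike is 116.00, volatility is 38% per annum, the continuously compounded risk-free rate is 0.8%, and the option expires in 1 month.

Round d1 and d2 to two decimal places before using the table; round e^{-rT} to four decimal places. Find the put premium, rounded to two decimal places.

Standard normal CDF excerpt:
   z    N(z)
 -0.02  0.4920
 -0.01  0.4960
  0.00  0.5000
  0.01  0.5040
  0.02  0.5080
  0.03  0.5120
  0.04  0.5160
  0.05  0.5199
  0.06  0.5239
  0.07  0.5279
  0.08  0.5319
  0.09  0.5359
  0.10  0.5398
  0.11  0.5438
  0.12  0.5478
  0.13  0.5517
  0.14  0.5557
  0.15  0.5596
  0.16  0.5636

5.53

σ√T = 0.38·√0.08333 = 0.1097
d₁ = [ln(115/116) + (0.008 + ½·0.38²)·0.08333] / (σ√T) = (-0.0087 + 0.0067) / 0.1097 = -0.0180 ≈ -0.02
d₂ = -0.0180 − 0.1097 = -0.1277 ≈ -0.13
exp(−rT) = exp(−0.008·0.08333) = 0.9993
P = 116·0.9993·N(0.13) − 115·N(0.02) = 116·0.9993·0.5517 − 115·0.5080 = 63.9524 − 58.4200 = 5.5324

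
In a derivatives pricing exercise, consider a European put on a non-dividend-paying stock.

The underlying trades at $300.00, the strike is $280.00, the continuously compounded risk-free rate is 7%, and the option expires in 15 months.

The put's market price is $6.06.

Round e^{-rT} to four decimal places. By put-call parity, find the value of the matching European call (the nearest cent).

exp(−rT) = exp(−0.07·1.25) = 0.9162
Put-call parity: C − P = S − K·e^(−rT) = 300 − 280·0.9162 = 300 − 256.5360 = 43.4640
C = P + (C − P) = 6.06 + (43.4640) = 49.5240

$49.52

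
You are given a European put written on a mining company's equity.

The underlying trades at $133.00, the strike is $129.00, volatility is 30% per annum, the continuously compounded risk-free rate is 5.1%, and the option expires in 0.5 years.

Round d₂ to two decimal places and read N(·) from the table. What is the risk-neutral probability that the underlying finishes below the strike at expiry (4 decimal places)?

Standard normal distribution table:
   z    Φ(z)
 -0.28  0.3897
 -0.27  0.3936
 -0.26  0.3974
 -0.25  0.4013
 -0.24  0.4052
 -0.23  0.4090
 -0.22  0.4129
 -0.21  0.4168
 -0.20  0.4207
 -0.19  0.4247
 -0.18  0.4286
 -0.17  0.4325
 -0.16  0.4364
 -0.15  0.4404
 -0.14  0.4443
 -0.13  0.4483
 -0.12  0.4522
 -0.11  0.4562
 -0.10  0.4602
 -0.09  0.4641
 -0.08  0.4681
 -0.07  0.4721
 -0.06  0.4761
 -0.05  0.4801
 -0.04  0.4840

T = 0.5;  σ√T = 0.2121
ln(S/K) + (r + σ²/2)T = ln(133/129) + (0.051 + 0.3²/2)·0.5 = 0.0305 + 0.0480 = 0.0785
d₁ = 0.0785 / 0.2121 = 0.3702 ≈ 0.37
d₂ = d₁ − σ√T = 0.3702 − 0.2121 = 0.1581 ≈ 0.16
Pr(exercise) under Q = N(−d₂) = N(-0.16) = 0.4364

0.4364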